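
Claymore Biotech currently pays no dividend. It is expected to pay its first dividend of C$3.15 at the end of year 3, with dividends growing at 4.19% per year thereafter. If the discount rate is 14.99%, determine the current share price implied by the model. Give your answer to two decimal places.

Deferred-dividend DDM. At t=2 the remaining stream is a growing perpetuity with first payment D_3 = 3.15.
V_2 = D_3/(r−g) = 3.15/(0.1499−0.0419) = 29.1667
P₀ = V_2/(1+r)^2 = 29.1667/(1+0.1499)^2 = 22.0580

C$22.06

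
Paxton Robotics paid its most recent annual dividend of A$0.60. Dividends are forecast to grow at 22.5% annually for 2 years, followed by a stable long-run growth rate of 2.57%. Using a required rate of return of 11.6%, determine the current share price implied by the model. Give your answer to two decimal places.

A$9.59

Two-stage DDM. Project D₁…D_2 at 0.225, terminal growth 0.0257, discount at r = 0.116.
D_1 = 0.7350
D_2 = 0.9004
Terminal value at t=2: TV = D_3/(r−g) = 0.9235/(0.116−0.0257) = 10.2272
P₀ = 0.7350/(1+0.116)^1 + 0.9004/(1+0.116)^2 + 10.2272/(1+0.116)^2 = 9.5931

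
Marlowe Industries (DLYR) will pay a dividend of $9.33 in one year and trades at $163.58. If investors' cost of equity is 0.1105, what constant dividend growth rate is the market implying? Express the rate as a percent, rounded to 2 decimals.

From P₀ = D₁/(r − g), the implied growth is g = r − D₁/P₀.
g = 0.1105 − 9.33/163.58 = 0.1105 − 0.05704 = 0.05346

5.35%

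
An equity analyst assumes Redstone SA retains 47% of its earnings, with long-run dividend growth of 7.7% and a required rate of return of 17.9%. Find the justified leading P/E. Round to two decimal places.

Payout ratio b = 1 − 0.47 = 0.53.
Justified leading P/E = b/(r−g) = 0.53/(0.179−0.077) = 5.1961

5.20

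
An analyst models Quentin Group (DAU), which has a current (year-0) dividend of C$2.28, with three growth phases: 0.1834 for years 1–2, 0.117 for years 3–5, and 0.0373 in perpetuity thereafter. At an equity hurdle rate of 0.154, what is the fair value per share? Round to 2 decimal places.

Three-stage DDM. Project D₁…D_5; terminal Gordon value at t=5 with g = 0.0373; discount at r = 0.154.
D_1 = 2.6982
D_2 = 3.1930
D_3 = 3.5666
D_4 = 3.9839
D_5 = 4.4500
TV_5 = 4.6160/(0.154−0.0373) = 39.5541
P₀ = Σ Dₜ/(1+r)ᵗ + TV_5/(1+r)^5 = 30.8041

C$30.80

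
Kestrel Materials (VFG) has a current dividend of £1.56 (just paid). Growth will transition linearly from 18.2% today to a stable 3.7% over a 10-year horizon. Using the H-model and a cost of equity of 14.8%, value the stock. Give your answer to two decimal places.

£24.76

H-model: P₀ = D₀[(1+g_L) + H(g_S−g_L)]/(r−g_L), with H = 10/2 = 5.
P₀ = 1.56 × [(1+0.037) + 5×(0.182−0.037)] / (0.148−0.037)
   = 1.56 × 1.7620 / 0.111 = 24.7632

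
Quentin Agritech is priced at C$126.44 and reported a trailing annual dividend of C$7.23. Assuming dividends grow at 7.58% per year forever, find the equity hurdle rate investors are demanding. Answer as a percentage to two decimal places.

Rearranging the constant-growth DDM: r = D₁/P₀ + g.
D₁ = 7.23 × (1 + 0.0758) = 7.7780.
r = 7.7780 / 126.44 + 0.0758 = 0.06152 + 0.0758 = 0.13732

13.73%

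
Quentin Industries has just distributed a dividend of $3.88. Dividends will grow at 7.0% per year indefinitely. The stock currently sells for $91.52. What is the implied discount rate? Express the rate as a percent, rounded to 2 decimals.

Rearranging the constant-growth DDM: r = D₁/P₀ + g.
D₁ = 3.88 × (1 + 0.07) = 4.1516.
r = 4.1516 / 91.52 + 0.07 = 0.04536 + 0.07 = 0.11536

11.54%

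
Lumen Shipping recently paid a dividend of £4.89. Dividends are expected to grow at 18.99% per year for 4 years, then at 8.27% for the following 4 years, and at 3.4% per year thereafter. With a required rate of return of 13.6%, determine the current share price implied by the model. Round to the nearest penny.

Three-stage DDM. Project D₁…D_8; terminal Gordon value at t=8 with g = 0.034; discount at r = 0.136.
D_1 = 5.8186
D_2 = 6.9236
D_3 = 8.2384
D_4 = 9.8028
D_5 = 10.6135
D_6 = 11.4912
D_7 = 12.4416
D_8 = 13.4705
TV_8 = 13.9285/(0.136−0.034) = 136.5538
P₀ = Σ Dₜ/(1+r)ᵗ + TV_8/(1+r)^8 = 92.1380

£92.14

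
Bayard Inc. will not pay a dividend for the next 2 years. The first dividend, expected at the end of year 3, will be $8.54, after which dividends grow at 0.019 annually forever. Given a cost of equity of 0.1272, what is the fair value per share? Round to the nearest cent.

$62.12

Deferred-dividend DDM. At t=2 the remaining stream is a growing perpetuity with first payment D_3 = 8.54.
V_2 = D_3/(r−g) = 8.54/(0.1272−0.019) = 78.9279
P₀ = V_2/(1+r)^2 = 78.9279/(1+0.1272)^2 = 62.1196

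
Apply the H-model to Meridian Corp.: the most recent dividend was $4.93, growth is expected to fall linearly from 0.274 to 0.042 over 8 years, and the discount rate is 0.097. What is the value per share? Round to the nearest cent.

H-model: P₀ = D₀[(1+g_L) + H(g_S−g_L)]/(r−g_L), with H = 8/2 = 4.
P₀ = 4.93 × [(1+0.042) + 4×(0.274−0.042)] / (0.097−0.042)
   = 4.93 × 1.9700 / 0.055 = 176.5836

$176.58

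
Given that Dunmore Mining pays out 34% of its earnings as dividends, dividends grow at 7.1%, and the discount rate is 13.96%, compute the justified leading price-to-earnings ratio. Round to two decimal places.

Justified leading P/E = b/(r−g) = 0.34/(0.1396−0.071) = 4.9563

4.96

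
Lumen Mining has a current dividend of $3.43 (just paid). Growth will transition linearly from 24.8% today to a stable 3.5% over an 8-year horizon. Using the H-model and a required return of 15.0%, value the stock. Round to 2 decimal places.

$56.28

H-model: P₀ = D₀[(1+g_L) + H(g_S−g_L)]/(r−g_L), with H = 8/2 = 4.
P₀ = 3.43 × [(1+0.035) + 4×(0.248−0.035)] / (0.15−0.035)
   = 3.43 × 1.8870 / 0.115 = 56.2818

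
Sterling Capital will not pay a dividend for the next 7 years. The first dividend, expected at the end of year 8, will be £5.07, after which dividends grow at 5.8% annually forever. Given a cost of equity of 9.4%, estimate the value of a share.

£75.09

Deferred-dividend DDM. At t=7 the remaining stream is a growing perpetuity with first payment D_8 = 5.07.
V_7 = D_8/(r−g) = 5.07/(0.094−0.058) = 140.8333
P₀ = V_7/(1+r)^7 = 140.8333/(1+0.094)^7 = 75.0904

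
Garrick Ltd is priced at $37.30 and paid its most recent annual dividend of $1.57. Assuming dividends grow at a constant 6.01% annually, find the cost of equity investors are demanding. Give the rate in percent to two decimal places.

Rearranging the constant-growth DDM: r = D₁/P₀ + g.
D₁ = 1.57 × (1 + 0.0601) = 1.6644.
r = 1.6644 / 37.30 + 0.0601 = 0.04462 + 0.0601 = 0.10472

10.47%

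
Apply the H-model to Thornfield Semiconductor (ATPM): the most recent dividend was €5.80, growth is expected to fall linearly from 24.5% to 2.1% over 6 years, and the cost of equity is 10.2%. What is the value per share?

H-model: P₀ = D₀[(1+g_L) + H(g_S−g_L)]/(r−g_L), with H = 6/2 = 3.
P₀ = 5.80 × [(1+0.021) + 3×(0.245−0.021)] / (0.102−0.021)
   = 5.80 × 1.6930 / 0.081 = 121.2272

€121.23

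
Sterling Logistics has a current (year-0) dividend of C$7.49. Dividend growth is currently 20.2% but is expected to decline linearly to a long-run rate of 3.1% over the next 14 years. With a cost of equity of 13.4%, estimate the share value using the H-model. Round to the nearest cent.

C$162.02

H-model: P₀ = D₀[(1+g_L) + H(g_S−g_L)]/(r−g_L), with H = 14/2 = 7.
P₀ = 7.49 × [(1+0.031) + 7×(0.202−0.031)] / (0.134−0.031)
   = 7.49 × 2.2280 / 0.103 = 162.0167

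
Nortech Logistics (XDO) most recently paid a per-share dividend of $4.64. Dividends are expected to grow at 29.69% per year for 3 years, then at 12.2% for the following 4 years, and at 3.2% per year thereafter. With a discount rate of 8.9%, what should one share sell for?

$213.63

Three-stage DDM. Project D₁…D_7; terminal Gordon value at t=7 with g = 0.032; discount at r = 0.089.
D_1 = 6.0176
D_2 = 7.8042
D_3 = 10.1213
D_4 = 11.3561
D_5 = 12.7416
D_6 = 14.2960
D_7 = 16.0402
TV_7 = 16.5535/(0.089−0.032) = 290.4114
P₀ = Σ Dₜ/(1+r)ᵗ + TV_7/(1+r)^7 = 213.6288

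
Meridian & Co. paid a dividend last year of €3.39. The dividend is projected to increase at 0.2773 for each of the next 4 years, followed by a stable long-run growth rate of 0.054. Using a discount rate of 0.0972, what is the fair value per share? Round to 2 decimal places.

€172.02

Two-stage DDM. Project D₁…D_4 at 0.2773, terminal growth 0.054, discount at r = 0.0972.
D_1 = 4.3300
D_2 = 5.5308
D_3 = 7.0645
D_4 = 9.0234
Terminal value at t=4: TV = D_5/(r−g) = 9.5107/(0.0972−0.054) = 220.1548
P₀ = 4.3300/(1+0.0972)^1 + 5.5308/(1+0.0972)^2 + 7.0645/(1+0.0972)^3 + 9.0234/(1+0.0972)^4 + 220.1548/(1+0.0972)^4 = 172.0249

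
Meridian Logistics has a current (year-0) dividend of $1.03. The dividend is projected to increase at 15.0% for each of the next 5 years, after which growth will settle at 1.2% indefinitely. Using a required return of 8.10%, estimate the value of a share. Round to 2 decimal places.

Two-stage DDM. Project D₁…D_5 at 0.15, terminal growth 0.012, discount at r = 0.081.
D_1 = 1.1845
D_2 = 1.3622
D_3 = 1.5665
D_4 = 1.8015
D_5 = 2.0717
Terminal value at t=5: TV = D_6/(r−g) = 2.0966/(0.081−0.012) = 30.3849
P₀ = 1.1845/(1+0.081)^1 + 1.3622/(1+0.081)^2 + 1.5665/(1+0.081)^3 + 1.8015/(1+0.081)^4 + 2.0717/(1+0.081)^5 + 30.3849/(1+0.081)^5 = 26.8082

$26.81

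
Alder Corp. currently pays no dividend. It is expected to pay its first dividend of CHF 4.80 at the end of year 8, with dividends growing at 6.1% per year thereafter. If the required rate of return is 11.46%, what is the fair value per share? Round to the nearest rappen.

CHF 41.90

Deferred-dividend DDM. At t=7 the remaining stream is a growing perpetuity with first payment D_8 = 4.80.
V_7 = D_8/(r−g) = 4.80/(0.1146−0.061) = 89.5522
P₀ = V_7/(1+r)^7 = 89.5522/(1+0.1146)^7 = 41.9028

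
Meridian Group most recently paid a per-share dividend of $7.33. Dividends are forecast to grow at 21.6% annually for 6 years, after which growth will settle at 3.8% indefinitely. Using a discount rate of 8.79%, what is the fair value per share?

Two-stage DDM. Project D₁…D_6 at 0.216, terminal growth 0.038, discount at r = 0.0879.
D_1 = 8.9133
D_2 = 10.8385
D_3 = 13.1797
D_4 = 16.0265
D_5 = 19.4882
D_6 = 23.6977
Terminal value at t=6: TV = D_7/(r−g) = 24.5982/(0.0879−0.038) = 492.9493
P₀ = 8.9133/(1+0.0879)^1 + 10.8385/(1+0.0879)^2 + 13.1797/(1+0.0879)^3 + 16.0265/(1+0.0879)^4 + 19.4882/(1+0.0879)^5 + 23.6977/(1+0.0879)^6 + 492.9493/(1+0.0879)^6 = 363.4622

$363.46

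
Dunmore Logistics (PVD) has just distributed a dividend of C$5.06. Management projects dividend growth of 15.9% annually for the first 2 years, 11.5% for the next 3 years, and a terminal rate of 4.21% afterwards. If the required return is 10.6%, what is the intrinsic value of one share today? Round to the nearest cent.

Three-stage DDM. Project D₁…D_5; terminal Gordon value at t=5 with g = 0.0421; discount at r = 0.106.
D_1 = 5.8645
D_2 = 6.7970
D_3 = 7.5787
D_4 = 8.4502
D_5 = 9.4220
TV_5 = 9.8186/(0.106−0.0421) = 153.6564
P₀ = Σ Dₜ/(1+r)ᵗ + TV_5/(1+r)^5 = 120.6500

C$120.65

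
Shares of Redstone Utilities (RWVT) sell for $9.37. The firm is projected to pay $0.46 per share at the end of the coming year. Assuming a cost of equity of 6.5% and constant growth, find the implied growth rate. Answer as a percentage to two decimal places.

1.59%

From P₀ = D₁/(r − g), the implied growth is g = r − D₁/P₀.
g = 0.065 − 0.46/9.37 = 0.065 − 0.04909 = 0.01591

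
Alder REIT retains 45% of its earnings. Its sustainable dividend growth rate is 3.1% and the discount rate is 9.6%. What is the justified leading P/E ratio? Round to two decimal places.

Payout ratio b = 1 − 0.45 = 0.55.
Justified leading P/E = b/(r−g) = 0.55/(0.096−0.031) = 8.4615

8.46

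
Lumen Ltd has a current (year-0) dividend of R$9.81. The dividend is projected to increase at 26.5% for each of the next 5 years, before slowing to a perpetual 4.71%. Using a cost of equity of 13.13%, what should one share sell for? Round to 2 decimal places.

R$282.70

Two-stage DDM. Project D₁…D_5 at 0.265, terminal growth 0.0471, discount at r = 0.1313.
D_1 = 12.4097
D_2 = 15.6982
D_3 = 19.8582
D_4 = 25.1207
D_5 = 31.7776
Terminal value at t=5: TV = D_6/(r−g) = 33.2744/(0.1313−0.0471) = 395.1825
P₀ = 12.4097/(1+0.1313)^1 + 15.6982/(1+0.1313)^2 + 19.8582/(1+0.1313)^3 + 25.1207/(1+0.1313)^4 + 31.7776/(1+0.1313)^5 + 395.1825/(1+0.1313)^5 = 282.6952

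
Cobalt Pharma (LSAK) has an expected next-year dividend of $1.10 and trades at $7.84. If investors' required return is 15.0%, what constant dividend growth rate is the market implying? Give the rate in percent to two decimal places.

0.97%

From P₀ = D₁/(r − g), the implied growth is g = r − D₁/P₀.
g = 0.15 − 1.10/7.84 = 0.15 − 0.14031 = 0.00969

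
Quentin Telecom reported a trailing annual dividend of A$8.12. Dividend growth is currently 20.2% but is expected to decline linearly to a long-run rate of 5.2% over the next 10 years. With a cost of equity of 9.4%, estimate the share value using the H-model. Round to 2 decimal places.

H-model: P₀ = D₀[(1+g_L) + H(g_S−g_L)]/(r−g_L), with H = 10/2 = 5.
P₀ = 8.12 × [(1+0.052) + 5×(0.202−0.052)] / (0.094−0.052)
   = 8.12 × 1.8020 / 0.042 = 348.3867

A$348.39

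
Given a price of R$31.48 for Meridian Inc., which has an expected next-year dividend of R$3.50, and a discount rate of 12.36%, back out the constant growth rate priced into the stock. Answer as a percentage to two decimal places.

From P₀ = D₁/(r − g), the implied growth is g = r − D₁/P₀.
g = 0.1236 − 3.50/31.48 = 0.1236 − 0.11118 = 0.01242

1.24%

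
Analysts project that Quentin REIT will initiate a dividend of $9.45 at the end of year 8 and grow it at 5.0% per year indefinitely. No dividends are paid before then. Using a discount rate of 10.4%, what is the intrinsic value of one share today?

$87.55

Deferred-dividend DDM. At t=7 the remaining stream is a growing perpetuity with first payment D_8 = 9.45.
V_7 = D_8/(r−g) = 9.45/(0.104−0.05) = 175.0000
P₀ = V_7/(1+r)^7 = 175.0000/(1+0.104)^7 = 87.5497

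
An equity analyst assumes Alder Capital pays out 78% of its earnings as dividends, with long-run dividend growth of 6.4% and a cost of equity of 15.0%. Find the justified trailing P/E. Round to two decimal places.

9.65

Justified trailing P/E = b(1+g)/(r−g) = 0.78×(1+0.064)/(0.15−0.064) = 9.6502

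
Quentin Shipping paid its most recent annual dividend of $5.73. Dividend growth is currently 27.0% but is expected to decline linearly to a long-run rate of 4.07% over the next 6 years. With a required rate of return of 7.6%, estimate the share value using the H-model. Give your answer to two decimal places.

$280.59

H-model: P₀ = D₀[(1+g_L) + H(g_S−g_L)]/(r−g_L), with H = 6/2 = 3.
P₀ = 5.73 × [(1+0.0407) + 3×(0.27−0.0407)] / (0.076−0.0407)
   = 5.73 × 1.7286 / 0.0353 = 280.5914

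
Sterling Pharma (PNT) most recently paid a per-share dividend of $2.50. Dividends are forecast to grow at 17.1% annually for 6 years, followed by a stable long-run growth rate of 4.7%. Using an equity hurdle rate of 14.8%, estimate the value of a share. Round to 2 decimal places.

$45.28

Two-stage DDM. Project D₁…D_6 at 0.171, terminal growth 0.047, discount at r = 0.148.
D_1 = 2.9275
D_2 = 3.4281
D_3 = 4.0143
D_4 = 4.7008
D_5 = 5.5046
D_6 = 6.4459
Terminal value at t=6: TV = D_7/(r−g) = 6.7488/(0.148−0.047) = 66.8200
P₀ = 2.9275/(1+0.148)^1 + 3.4281/(1+0.148)^2 + 4.0143/(1+0.148)^3 + 4.7008/(1+0.148)^4 + 5.5046/(1+0.148)^5 + 6.4459/(1+0.148)^6 + 66.8200/(1+0.148)^6 = 45.2791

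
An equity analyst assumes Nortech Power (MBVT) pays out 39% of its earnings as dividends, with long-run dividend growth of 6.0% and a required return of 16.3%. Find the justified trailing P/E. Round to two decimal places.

Justified trailing P/E = b(1+g)/(r−g) = 0.39×(1+0.06)/(0.163−0.06) = 4.0136

4.01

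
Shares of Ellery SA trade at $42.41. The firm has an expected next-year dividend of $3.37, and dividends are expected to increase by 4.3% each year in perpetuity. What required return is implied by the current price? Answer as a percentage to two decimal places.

12.25%

Rearranging the constant-growth DDM: r = D₁/P₀ + g.
r = 3.3700 / 42.41 + 0.043 = 0.07946 + 0.043 = 0.12246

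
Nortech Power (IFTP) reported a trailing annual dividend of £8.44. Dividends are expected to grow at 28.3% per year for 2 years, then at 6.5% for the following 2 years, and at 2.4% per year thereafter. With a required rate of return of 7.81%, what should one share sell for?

£266.25

Three-stage DDM. Project D₁…D_4; terminal Gordon value at t=4 with g = 0.024; discount at r = 0.0781.
D_1 = 10.8285
D_2 = 13.8930
D_3 = 14.7960
D_4 = 15.7578
TV_4 = 16.1360/(0.0781−0.024) = 298.2618
P₀ = Σ Dₜ/(1+r)ᵗ + TV_4/(1+r)^4 = 266.2501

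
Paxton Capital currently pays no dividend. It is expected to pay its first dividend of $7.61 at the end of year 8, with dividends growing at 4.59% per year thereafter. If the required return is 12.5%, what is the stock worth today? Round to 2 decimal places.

$42.18

Deferred-dividend DDM. At t=7 the remaining stream is a growing perpetuity with first payment D_8 = 7.61.
V_7 = D_8/(r−g) = 7.61/(0.125−0.0459) = 96.2073
P₀ = V_7/(1+r)^7 = 96.2073/(1+0.125)^7 = 42.1833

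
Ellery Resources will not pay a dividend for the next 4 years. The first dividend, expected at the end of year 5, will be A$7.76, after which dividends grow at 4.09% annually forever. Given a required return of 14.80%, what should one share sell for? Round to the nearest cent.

Deferred-dividend DDM. At t=4 the remaining stream is a growing perpetuity with first payment D_5 = 7.76.
V_4 = D_5/(r−g) = 7.76/(0.148−0.0409) = 72.4556
P₀ = V_4/(1+r)^4 = 72.4556/(1+0.148)^4 = 41.7162

A$41.72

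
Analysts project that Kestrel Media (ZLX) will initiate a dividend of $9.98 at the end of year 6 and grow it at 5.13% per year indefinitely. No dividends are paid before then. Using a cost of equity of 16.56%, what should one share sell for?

Deferred-dividend DDM. At t=5 the remaining stream is a growing perpetuity with first payment D_6 = 9.98.
V_5 = D_6/(r−g) = 9.98/(0.1656−0.0513) = 87.3141
P₀ = V_5/(1+r)^5 = 87.3141/(1+0.1656)^5 = 40.5823

$40.58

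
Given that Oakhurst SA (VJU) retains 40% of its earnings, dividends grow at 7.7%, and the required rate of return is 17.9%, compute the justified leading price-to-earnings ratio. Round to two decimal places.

5.88

Payout ratio b = 1 − 0.40 = 0.60.
Justified leading P/E = b/(r−g) = 0.60/(0.179−0.077) = 5.8824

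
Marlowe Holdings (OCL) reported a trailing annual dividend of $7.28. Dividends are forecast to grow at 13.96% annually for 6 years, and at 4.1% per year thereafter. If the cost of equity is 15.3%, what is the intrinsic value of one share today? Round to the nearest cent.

Two-stage DDM. Project D₁…D_6 at 0.1396, terminal growth 0.041, discount at r = 0.153.
D_1 = 8.2963
D_2 = 9.4544
D_3 = 10.7743
D_4 = 12.2784
D_5 = 13.9924
D_6 = 15.9458
Terminal value at t=6: TV = D_7/(r−g) = 16.5996/(0.153−0.041) = 148.2104
P₀ = 8.2963/(1+0.153)^1 + 9.4544/(1+0.153)^2 + 10.7743/(1+0.153)^3 + 12.2784/(1+0.153)^4 + 13.9924/(1+0.153)^5 + 15.9458/(1+0.153)^6 + 148.2104/(1+0.153)^6 = 105.0189

$105.02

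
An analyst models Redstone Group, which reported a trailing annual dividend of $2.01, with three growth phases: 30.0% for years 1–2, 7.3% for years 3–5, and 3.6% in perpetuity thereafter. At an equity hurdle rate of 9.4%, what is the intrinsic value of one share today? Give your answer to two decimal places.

$61.25

Three-stage DDM. Project D₁…D_5; terminal Gordon value at t=5 with g = 0.036; discount at r = 0.094.
D_1 = 2.6130
D_2 = 3.3969
D_3 = 3.6449
D_4 = 3.9109
D_5 = 4.1964
TV_5 = 4.3475/(0.094−0.036) = 74.9573
P₀ = Σ Dₜ/(1+r)ᵗ + TV_5/(1+r)^5 = 61.2516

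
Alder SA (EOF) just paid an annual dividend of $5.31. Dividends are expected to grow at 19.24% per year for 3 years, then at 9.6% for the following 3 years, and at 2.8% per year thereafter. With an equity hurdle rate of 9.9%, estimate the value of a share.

Three-stage DDM. Project D₁…D_6; terminal Gordon value at t=6 with g = 0.028; discount at r = 0.099.
D_1 = 6.3316
D_2 = 7.5499
D_3 = 9.0024
D_4 = 9.8667
D_5 = 10.8139
D_6 = 11.8520
TV_6 = 12.1839/(0.099−0.028) = 171.6038
P₀ = Σ Dₜ/(1+r)ᵗ + TV_6/(1+r)^6 = 136.4258

$136.43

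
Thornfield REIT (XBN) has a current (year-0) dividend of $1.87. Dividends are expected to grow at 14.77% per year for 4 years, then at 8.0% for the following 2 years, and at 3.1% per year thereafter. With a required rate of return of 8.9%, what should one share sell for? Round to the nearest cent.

Three-stage DDM. Project D₁…D_6; terminal Gordon value at t=6 with g = 0.031; discount at r = 0.089.
D_1 = 2.1462
D_2 = 2.4632
D_3 = 2.8270
D_4 = 3.2446
D_5 = 3.5041
D_6 = 3.7844
TV_6 = 3.9018/(0.089−0.031) = 67.2718
P₀ = Σ Dₜ/(1+r)ᵗ + TV_6/(1+r)^6 = 53.4342

$53.43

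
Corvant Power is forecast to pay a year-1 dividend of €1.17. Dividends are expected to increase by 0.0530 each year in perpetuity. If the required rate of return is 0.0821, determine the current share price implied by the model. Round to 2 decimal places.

€40.21

Gordon growth model: P₀ = D₁/(r − g), with D₁ = 1.17 given directly.
P₀ = 1.1700 / (0.0821 − 0.053) = 1.1700 / 0.0291 = 40.2062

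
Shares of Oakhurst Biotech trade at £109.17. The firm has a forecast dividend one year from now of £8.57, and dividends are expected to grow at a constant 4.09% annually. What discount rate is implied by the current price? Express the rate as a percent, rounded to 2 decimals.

Rearranging the constant-growth DDM: r = D₁/P₀ + g.
r = 8.5700 / 109.17 + 0.0409 = 0.07850 + 0.0409 = 0.11940

11.94%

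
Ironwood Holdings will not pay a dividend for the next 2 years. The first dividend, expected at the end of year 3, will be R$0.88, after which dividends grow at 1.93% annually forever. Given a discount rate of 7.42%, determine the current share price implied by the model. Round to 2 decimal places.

Deferred-dividend DDM. At t=2 the remaining stream is a growing perpetuity with first payment D_3 = 0.88.
V_2 = D_3/(r−g) = 0.88/(0.0742−0.0193) = 16.0291
P₀ = V_2/(1+r)^2 = 16.0291/(1+0.0742)^2 = 13.8912

R$13.89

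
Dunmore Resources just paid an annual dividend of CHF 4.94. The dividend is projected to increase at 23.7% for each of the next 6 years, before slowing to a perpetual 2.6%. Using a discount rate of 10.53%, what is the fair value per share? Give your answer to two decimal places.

CHF 170.36

Two-stage DDM. Project D₁…D_6 at 0.237, terminal growth 0.026, discount at r = 0.1053.
D_1 = 6.1108
D_2 = 7.5590
D_3 = 9.3505
D_4 = 11.5666
D_5 = 14.3079
D_6 = 17.6989
Terminal value at t=6: TV = D_7/(r−g) = 18.1590/(0.1053−0.026) = 228.9915
P₀ = 6.1108/(1+0.1053)^1 + 7.5590/(1+0.1053)^2 + 9.3505/(1+0.1053)^3 + 11.5666/(1+0.1053)^4 + 14.3079/(1+0.1053)^5 + 17.6989/(1+0.1053)^6 + 228.9915/(1+0.1053)^6 = 170.3551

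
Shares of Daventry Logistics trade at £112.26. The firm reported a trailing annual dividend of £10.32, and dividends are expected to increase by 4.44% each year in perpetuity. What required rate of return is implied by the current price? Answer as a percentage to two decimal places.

14.04%

Rearranging the constant-growth DDM: r = D₁/P₀ + g.
D₁ = 10.32 × (1 + 0.0444) = 10.7782.
r = 10.7782 / 112.26 + 0.0444 = 0.09601 + 0.0444 = 0.14041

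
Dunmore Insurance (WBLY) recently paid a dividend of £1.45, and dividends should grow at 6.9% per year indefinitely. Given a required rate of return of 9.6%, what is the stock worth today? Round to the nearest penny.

£57.41

Gordon growth model: P₀ = D₁/(r − g). D₁ = 1.45 × (1 + 0.069) = 1.5500.
P₀ = 1.5500 / (0.096 − 0.069) = 1.5500 / 0.027 = 57.4093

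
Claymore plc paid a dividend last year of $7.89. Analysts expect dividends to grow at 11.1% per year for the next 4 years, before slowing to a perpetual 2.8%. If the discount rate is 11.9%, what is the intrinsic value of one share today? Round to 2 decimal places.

Two-stage DDM. Project D₁…D_4 at 0.111, terminal growth 0.028, discount at r = 0.119.
D_1 = 8.7658
D_2 = 9.7388
D_3 = 10.8198
D_4 = 12.0208
Terminal value at t=4: TV = D_5/(r−g) = 12.3574/(0.119−0.028) = 135.7954
P₀ = 8.7658/(1+0.119)^1 + 9.7388/(1+0.119)^2 + 10.8198/(1+0.119)^3 + 12.0208/(1+0.119)^4 + 135.7954/(1+0.119)^4 = 117.6093

$117.61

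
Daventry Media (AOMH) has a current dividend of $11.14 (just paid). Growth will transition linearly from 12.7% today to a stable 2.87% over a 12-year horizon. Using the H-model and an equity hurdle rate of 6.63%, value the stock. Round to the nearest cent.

$479.52

H-model: P₀ = D₀[(1+g_L) + H(g_S−g_L)]/(r−g_L), with H = 12/2 = 6.
P₀ = 11.14 × [(1+0.0287) + 6×(0.127−0.0287)] / (0.0663−0.0287)
   = 11.14 × 1.6185 / 0.0376 = 479.5237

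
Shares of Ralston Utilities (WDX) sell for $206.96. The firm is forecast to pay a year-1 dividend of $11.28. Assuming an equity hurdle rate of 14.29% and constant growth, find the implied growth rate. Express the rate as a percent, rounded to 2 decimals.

8.84%

From P₀ = D₁/(r − g), the implied growth is g = r − D₁/P₀.
g = 0.1429 − 11.28/206.96 = 0.1429 − 0.05450 = 0.08840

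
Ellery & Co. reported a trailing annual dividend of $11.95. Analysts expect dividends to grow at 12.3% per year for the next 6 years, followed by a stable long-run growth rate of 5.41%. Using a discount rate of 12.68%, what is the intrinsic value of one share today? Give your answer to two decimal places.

Two-stage DDM. Project D₁…D_6 at 0.123, terminal growth 0.0541, discount at r = 0.1268.
D_1 = 13.4198
D_2 = 15.0705
D_3 = 16.9242
D_4 = 19.0058
D_5 = 21.3436
D_6 = 23.9688
Terminal value at t=6: TV = D_7/(r−g) = 25.2655/(0.1268−0.0541) = 347.5312
P₀ = 13.4198/(1+0.1268)^1 + 15.0705/(1+0.1268)^2 + 16.9242/(1+0.1268)^3 + 19.0058/(1+0.1268)^4 + 21.3436/(1+0.1268)^5 + 23.9688/(1+0.1268)^6 + 347.5312/(1+0.1268)^6 = 240.6487

$240.65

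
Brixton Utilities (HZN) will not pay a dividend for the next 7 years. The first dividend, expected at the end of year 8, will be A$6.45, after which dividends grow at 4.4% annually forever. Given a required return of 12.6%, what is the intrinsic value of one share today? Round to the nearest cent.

Deferred-dividend DDM. At t=7 the remaining stream is a growing perpetuity with first payment D_8 = 6.45.
V_7 = D_8/(r−g) = 6.45/(0.126−0.044) = 78.6585
P₀ = V_7/(1+r)^7 = 78.6585/(1+0.126)^7 = 34.2750

A$34.27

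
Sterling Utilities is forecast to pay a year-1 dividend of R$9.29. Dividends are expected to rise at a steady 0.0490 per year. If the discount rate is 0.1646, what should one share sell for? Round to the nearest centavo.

Gordon growth model: P₀ = D₁/(r − g), with D₁ = 9.29 given directly.
P₀ = 9.2900 / (0.1646 − 0.049) = 9.2900 / 0.1156 = 80.3633

R$80.36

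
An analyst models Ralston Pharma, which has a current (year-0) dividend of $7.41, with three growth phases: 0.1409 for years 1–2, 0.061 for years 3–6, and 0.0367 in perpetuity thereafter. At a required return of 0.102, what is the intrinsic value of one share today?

Three-stage DDM. Project D₁…D_6; terminal Gordon value at t=6 with g = 0.0367; discount at r = 0.102.
D_1 = 8.4541
D_2 = 9.6452
D_3 = 10.2336
D_4 = 10.8579
D_5 = 11.5202
D_6 = 12.2229
TV_6 = 12.6715/(0.102−0.0367) = 194.0505
P₀ = Σ Dₜ/(1+r)ᵗ + TV_6/(1+r)^6 = 152.8855

$152.89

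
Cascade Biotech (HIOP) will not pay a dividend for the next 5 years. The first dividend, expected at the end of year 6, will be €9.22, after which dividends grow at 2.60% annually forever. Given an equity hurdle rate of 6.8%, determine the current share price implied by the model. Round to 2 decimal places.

Deferred-dividend DDM. At t=5 the remaining stream is a growing perpetuity with first payment D_6 = 9.22.
V_5 = D_6/(r−g) = 9.22/(0.068−0.026) = 219.5238
P₀ = V_5/(1+r)^5 = 219.5238/(1+0.068)^5 = 157.9885

€157.99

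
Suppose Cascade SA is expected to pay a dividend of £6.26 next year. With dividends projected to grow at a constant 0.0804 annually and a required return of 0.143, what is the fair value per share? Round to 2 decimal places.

Gordon growth model: P₀ = D₁/(r − g), with D₁ = 6.26 given directly.
P₀ = 6.2600 / (0.143 − 0.0804) = 6.2600 / 0.0626 = 100.0000

£100.00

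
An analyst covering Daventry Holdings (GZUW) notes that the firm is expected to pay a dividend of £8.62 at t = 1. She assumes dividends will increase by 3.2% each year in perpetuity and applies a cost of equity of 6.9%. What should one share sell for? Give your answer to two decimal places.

£232.97

Gordon growth model: P₀ = D₁/(r − g), with D₁ = 8.62 given directly.
P₀ = 8.6200 / (0.069 − 0.032) = 8.6200 / 0.037 = 232.9730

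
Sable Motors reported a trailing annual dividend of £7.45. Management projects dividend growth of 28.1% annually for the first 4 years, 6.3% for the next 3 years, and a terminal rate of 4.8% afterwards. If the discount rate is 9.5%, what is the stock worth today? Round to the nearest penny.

Three-stage DDM. Project D₁…D_7; terminal Gordon value at t=7 with g = 0.048; discount at r = 0.095.
D_1 = 9.5435
D_2 = 12.2252
D_3 = 15.6604
D_4 = 20.0610
D_5 = 21.3249
D_6 = 22.6683
D_7 = 24.0964
TV_7 = 25.2531/(0.095−0.048) = 537.2990
P₀ = Σ Dₜ/(1+r)ᵗ + TV_7/(1+r)^7 = 368.9094

£368.91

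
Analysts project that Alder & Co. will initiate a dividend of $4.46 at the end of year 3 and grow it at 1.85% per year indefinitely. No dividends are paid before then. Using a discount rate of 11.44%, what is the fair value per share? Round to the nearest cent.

Deferred-dividend DDM. At t=2 the remaining stream is a growing perpetuity with first payment D_3 = 4.46.
V_2 = D_3/(r−g) = 4.46/(0.1144−0.0185) = 46.5068
P₀ = V_2/(1+r)^2 = 46.5068/(1+0.1144)^2 = 37.4485

$37.45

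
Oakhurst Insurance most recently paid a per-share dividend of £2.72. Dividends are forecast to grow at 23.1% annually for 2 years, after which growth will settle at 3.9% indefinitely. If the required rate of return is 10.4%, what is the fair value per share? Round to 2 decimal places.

£60.47

Two-stage DDM. Project D₁…D_2 at 0.231, terminal growth 0.039, discount at r = 0.104.
D_1 = 3.3483
D_2 = 4.1218
Terminal value at t=2: TV = D_3/(r−g) = 4.2825/(0.104−0.039) = 65.8851
P₀ = 3.3483/(1+0.104)^1 + 4.1218/(1+0.104)^2 + 65.8851/(1+0.104)^2 = 60.4713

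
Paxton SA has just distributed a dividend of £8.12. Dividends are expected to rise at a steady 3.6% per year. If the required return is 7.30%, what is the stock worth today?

Gordon growth model: P₀ = D₁/(r − g). D₁ = 8.12 × (1 + 0.036) = 8.4123.
P₀ = 8.4123 / (0.073 − 0.036) = 8.4123 / 0.037 = 227.3600

£227.36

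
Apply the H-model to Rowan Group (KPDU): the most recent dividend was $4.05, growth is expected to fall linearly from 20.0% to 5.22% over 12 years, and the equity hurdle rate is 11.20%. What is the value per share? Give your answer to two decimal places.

$131.32

H-model: P₀ = D₀[(1+g_L) + H(g_S−g_L)]/(r−g_L), with H = 12/2 = 6.
P₀ = 4.05 × [(1+0.0522) + 6×(0.2−0.0522)] / (0.112−0.0522)
   = 4.05 × 1.9390 / 0.0598 = 131.3202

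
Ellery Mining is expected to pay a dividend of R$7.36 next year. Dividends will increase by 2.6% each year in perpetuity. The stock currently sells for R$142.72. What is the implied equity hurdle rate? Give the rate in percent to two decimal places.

Rearranging the constant-growth DDM: r = D₁/P₀ + g.
r = 7.3600 / 142.72 + 0.026 = 0.05157 + 0.026 = 0.07757

7.76%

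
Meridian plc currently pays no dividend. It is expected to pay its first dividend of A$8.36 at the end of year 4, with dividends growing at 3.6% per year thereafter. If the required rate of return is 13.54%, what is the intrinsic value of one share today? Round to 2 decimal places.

Deferred-dividend DDM. At t=3 the remaining stream is a growing perpetuity with first payment D_4 = 8.36.
V_3 = D_4/(r−g) = 8.36/(0.1354−0.036) = 84.1046
P₀ = V_3/(1+r)^3 = 84.1046/(1+0.1354)^3 = 57.4610

A$57.46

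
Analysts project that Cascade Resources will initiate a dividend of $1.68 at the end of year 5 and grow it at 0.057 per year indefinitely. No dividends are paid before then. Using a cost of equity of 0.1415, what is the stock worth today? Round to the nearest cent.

Deferred-dividend DDM. At t=4 the remaining stream is a growing perpetuity with first payment D_5 = 1.68.
V_4 = D_5/(r−g) = 1.68/(0.1415−0.057) = 19.8817
P₀ = V_4/(1+r)^4 = 19.8817/(1+0.1415)^4 = 11.7098

$11.71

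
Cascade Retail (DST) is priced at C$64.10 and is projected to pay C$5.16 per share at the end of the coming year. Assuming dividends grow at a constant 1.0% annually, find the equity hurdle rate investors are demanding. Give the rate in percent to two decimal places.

Rearranging the constant-growth DDM: r = D₁/P₀ + g.
r = 5.1600 / 64.10 + 0.01 = 0.08050 + 0.01 = 0.09050

9.05%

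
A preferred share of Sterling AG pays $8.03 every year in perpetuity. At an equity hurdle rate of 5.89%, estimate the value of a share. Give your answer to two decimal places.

$136.33

Zero-growth DDM (perpetuity): P₀ = D/r = 8.03 / 0.0589 = 136.3328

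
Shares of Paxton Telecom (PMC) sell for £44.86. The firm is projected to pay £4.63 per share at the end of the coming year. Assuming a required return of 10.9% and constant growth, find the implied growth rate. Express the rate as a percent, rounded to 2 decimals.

From P₀ = D₁/(r − g), the implied growth is g = r − D₁/P₀.
g = 0.109 − 4.63/44.86 = 0.109 − 0.10321 = 0.00579

0.58%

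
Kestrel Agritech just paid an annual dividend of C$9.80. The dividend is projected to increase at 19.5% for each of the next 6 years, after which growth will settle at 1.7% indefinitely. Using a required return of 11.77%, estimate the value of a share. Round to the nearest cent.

C$222.63

Two-stage DDM. Project D₁…D_6 at 0.195, terminal growth 0.017, discount at r = 0.1177.
D_1 = 11.7110
D_2 = 13.9946
D_3 = 16.7236
D_4 = 19.9847
D_5 = 23.8817
D_6 = 28.5387
Terminal value at t=6: TV = D_7/(r−g) = 29.0238/(0.1177−0.017) = 288.2206
P₀ = 11.7110/(1+0.1177)^1 + 13.9946/(1+0.1177)^2 + 16.7236/(1+0.1177)^3 + 19.9847/(1+0.1177)^4 + 23.8817/(1+0.1177)^5 + 28.5387/(1+0.1177)^6 + 288.2206/(1+0.1177)^6 = 222.6257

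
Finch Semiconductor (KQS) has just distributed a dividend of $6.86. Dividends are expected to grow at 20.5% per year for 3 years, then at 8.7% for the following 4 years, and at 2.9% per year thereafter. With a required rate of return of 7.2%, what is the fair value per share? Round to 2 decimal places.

Three-stage DDM. Project D₁…D_7; terminal Gordon value at t=7 with g = 0.029; discount at r = 0.072.
D_1 = 8.2663
D_2 = 9.9609
D_3 = 12.0029
D_4 = 13.0471
D_5 = 14.1822
D_6 = 15.4161
D_7 = 16.7573
TV_7 = 17.2432/(0.072−0.029) = 401.0055
P₀ = Σ Dₜ/(1+r)ᵗ + TV_7/(1+r)^7 = 312.9603

$312.96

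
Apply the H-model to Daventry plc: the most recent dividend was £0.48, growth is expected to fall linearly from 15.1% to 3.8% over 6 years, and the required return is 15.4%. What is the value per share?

H-model: P₀ = D₀[(1+g_L) + H(g_S−g_L)]/(r−g_L), with H = 6/2 = 3.
P₀ = 0.48 × [(1+0.038) + 3×(0.151−0.038)] / (0.154−0.038)
   = 0.48 × 1.3770 / 0.116 = 5.6979

£5.70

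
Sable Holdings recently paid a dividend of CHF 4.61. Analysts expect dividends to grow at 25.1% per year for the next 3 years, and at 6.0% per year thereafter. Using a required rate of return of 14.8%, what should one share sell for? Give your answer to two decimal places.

Two-stage DDM. Project D₁…D_3 at 0.251, terminal growth 0.06, discount at r = 0.148.
D_1 = 5.7671
D_2 = 7.2147
D_3 = 9.0255
Terminal value at t=3: TV = D_4/(r−g) = 9.5671/(0.148−0.06) = 108.7166
P₀ = 5.7671/(1+0.148)^1 + 7.2147/(1+0.148)^2 + 9.0255/(1+0.148)^3 + 108.7166/(1+0.148)^3 = 88.3207

CHF 88.32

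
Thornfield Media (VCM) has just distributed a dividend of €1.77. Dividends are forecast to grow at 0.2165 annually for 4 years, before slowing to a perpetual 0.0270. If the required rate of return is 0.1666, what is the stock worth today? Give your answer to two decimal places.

Two-stage DDM. Project D₁…D_4 at 0.2165, terminal growth 0.027, discount at r = 0.1666.
D_1 = 2.1532
D_2 = 2.6194
D_3 = 3.1865
D_4 = 3.8763
Terminal value at t=4: TV = D_5/(r−g) = 3.9810/(0.1666−0.027) = 28.5172
P₀ = 2.1532/(1+0.1666)^1 + 2.6194/(1+0.1666)^2 + 3.1865/(1+0.1666)^3 + 3.8763/(1+0.1666)^4 + 28.5172/(1+0.1666)^4 = 23.2666

€23.27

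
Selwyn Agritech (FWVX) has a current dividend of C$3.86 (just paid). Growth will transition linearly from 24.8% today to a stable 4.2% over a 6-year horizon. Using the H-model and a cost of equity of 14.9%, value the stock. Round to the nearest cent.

H-model: P₀ = D₀[(1+g_L) + H(g_S−g_L)]/(r−g_L), with H = 6/2 = 3.
P₀ = 3.86 × [(1+0.042) + 3×(0.248−0.042)] / (0.149−0.042)
   = 3.86 × 1.6600 / 0.107 = 59.8841

C$59.88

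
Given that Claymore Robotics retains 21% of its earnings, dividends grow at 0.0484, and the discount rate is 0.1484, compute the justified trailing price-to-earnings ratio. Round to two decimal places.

8.28

Payout ratio b = 1 − 0.21 = 0.79.
Justified trailing P/E = b(1+g)/(r−g) = 0.79×(1+0.0484)/(0.1484−0.0484) = 8.2824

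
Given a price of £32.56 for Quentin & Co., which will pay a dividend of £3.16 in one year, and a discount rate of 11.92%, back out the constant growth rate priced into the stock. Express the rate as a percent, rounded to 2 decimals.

2.21%

From P₀ = D₁/(r − g), the implied growth is g = r − D₁/P₀.
g = 0.1192 − 3.16/32.56 = 0.1192 − 0.09705 = 0.02215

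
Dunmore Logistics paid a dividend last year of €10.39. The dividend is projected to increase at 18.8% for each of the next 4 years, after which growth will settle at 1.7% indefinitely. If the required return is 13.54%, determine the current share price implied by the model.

Two-stage DDM. Project D₁…D_4 at 0.188, terminal growth 0.017, discount at r = 0.1354.
D_1 = 12.3433
D_2 = 14.6639
D_3 = 17.4207
D_4 = 20.6958
Terminal value at t=4: TV = D_5/(r−g) = 21.0476/(0.1354−0.017) = 177.7668
P₀ = 12.3433/(1+0.1354)^1 + 14.6639/(1+0.1354)^2 + 17.4207/(1+0.1354)^3 + 20.6958/(1+0.1354)^4 + 177.7668/(1+0.1354)^4 = 153.5699

€153.57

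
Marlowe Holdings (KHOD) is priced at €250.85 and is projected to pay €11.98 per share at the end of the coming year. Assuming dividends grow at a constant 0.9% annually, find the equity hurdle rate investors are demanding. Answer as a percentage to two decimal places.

Rearranging the constant-growth DDM: r = D₁/P₀ + g.
r = 11.9800 / 250.85 + 0.009 = 0.04776 + 0.009 = 0.05676

5.68%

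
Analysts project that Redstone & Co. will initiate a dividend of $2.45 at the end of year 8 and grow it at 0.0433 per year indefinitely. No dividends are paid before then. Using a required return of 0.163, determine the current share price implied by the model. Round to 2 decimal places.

$7.11

Deferred-dividend DDM. At t=7 the remaining stream is a growing perpetuity with first payment D_8 = 2.45.
V_7 = D_8/(r−g) = 2.45/(0.163−0.0433) = 20.4678
P₀ = V_7/(1+r)^7 = 20.4678/(1+0.163)^7 = 7.1124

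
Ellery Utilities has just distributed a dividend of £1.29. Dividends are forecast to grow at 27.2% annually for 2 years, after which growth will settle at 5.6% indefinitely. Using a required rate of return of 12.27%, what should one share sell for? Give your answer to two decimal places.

Two-stage DDM. Project D₁…D_2 at 0.272, terminal growth 0.056, discount at r = 0.1227.
D_1 = 1.6409
D_2 = 2.0872
Terminal value at t=2: TV = D_3/(r−g) = 2.2041/(0.1227−0.056) = 33.0447
P₀ = 1.6409/(1+0.1227)^1 + 2.0872/(1+0.1227)^2 + 33.0447/(1+0.1227)^2 = 29.3339

£29.33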